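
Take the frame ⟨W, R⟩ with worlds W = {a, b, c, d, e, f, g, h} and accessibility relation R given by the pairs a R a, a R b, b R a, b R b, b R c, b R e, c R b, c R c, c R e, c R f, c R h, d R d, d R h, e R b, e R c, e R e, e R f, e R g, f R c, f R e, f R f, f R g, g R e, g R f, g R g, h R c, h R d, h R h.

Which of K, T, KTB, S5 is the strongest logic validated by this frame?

KTB

Reflexive (axiom T): yes — every world is R-related to itself.
Symmetric (axiom B): yes — every pair in R has its reverse in R.
Euclidean (axiom 5): no — b R a and b R c, but not a R c.
So F validates K, T, KTB; S5 would additionally require R to be Euclidean. The strongest is KTB.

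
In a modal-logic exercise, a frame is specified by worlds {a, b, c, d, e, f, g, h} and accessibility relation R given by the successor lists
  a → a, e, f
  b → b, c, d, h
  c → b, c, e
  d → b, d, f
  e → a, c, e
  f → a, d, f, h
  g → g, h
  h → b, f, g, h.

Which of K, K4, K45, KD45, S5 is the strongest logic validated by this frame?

Transitive (axiom 4): no — a R e and e R c, but not a R c.
Euclidean (axiom 5): no — a R e and a R f, but not e R f.
Serial (axiom D): yes — every world has a successor (e.g. a R a).
Reflexive (axiom T): yes — every world is R-related to itself.
So F validates K; K4 would additionally require R to be transitive. The strongest is K.

K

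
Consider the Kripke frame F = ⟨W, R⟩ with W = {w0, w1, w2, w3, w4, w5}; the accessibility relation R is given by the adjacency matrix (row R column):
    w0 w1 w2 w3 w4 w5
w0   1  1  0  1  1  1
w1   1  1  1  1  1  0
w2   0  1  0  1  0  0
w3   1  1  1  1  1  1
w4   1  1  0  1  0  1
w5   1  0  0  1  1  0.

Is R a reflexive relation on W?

Reflexive: no — w2 is not related to itself.

No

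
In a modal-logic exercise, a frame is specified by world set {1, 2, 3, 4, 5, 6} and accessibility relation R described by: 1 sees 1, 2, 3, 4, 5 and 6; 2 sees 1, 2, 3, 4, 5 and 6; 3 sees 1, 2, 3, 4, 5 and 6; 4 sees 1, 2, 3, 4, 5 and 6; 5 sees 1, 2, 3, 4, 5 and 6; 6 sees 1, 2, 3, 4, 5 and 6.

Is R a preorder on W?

Reflexive: yes — every world is R-related to itself.
Transitive: yes — every two-step R-path is closed by a direct edge.
So R is a preorder.

Yes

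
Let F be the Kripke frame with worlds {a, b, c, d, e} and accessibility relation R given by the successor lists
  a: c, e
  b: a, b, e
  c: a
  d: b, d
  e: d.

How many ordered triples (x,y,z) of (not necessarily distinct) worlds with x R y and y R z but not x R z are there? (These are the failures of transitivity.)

Enumerating: (a,c,a), (a,e,d), (b,a,c), (b,e,d), (c,a,c), (c,a,e), (d,b,a), (d,b,e), (e,d,b).

9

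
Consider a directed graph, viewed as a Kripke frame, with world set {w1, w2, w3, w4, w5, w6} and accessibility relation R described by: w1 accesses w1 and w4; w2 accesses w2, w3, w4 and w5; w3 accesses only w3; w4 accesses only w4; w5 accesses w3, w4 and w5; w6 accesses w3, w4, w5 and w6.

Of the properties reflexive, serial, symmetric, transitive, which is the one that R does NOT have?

symmetric

Reflexive: yes — every world is R-related to itself.
Serial: yes — every world has a successor (e.g. w1 R w1).
Symmetric: no — w1 R w4 but not w4 R w1.
Transitive: yes — every two-step R-path is closed by a direct edge.
Only symmetric fails.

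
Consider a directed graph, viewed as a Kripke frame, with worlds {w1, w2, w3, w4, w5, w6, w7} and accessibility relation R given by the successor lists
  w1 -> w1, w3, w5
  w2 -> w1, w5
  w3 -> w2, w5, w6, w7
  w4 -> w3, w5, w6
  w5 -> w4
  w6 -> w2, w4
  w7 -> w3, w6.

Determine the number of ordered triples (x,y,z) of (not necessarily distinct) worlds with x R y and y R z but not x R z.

28

Enumerating: (w1,w3,w2), (w1,w3,w6), (w1,w3,w7), (w1,w5,w4), (w2,w1,w3), (w2,w5,w4), (w3,w2,w1), (w3,w5,w4), (w3,w6,w4), (w3,w7,w3), (w4,w3,w2), (w4,w3,w7), … and 16 more.
Total: 28.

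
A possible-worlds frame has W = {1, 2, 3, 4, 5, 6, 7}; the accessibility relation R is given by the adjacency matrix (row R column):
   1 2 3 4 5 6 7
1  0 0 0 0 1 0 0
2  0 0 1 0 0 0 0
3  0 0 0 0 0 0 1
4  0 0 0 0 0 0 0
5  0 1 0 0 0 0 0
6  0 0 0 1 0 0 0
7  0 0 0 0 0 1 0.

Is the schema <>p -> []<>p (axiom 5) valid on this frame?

Axiom 5 corresponds to the accessibility relation being Euclidean.
Euclidean: no — 1 R 5 and 1 R 5, but not 5 R 5.

No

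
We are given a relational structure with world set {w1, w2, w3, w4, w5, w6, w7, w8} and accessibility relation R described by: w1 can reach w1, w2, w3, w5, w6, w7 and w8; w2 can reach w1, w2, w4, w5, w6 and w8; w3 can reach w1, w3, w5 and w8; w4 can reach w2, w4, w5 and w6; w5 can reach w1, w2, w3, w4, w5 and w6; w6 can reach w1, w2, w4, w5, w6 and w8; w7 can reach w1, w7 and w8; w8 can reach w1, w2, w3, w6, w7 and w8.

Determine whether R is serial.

Yes

Serial: yes — every world has a successor (e.g. w1 R w1).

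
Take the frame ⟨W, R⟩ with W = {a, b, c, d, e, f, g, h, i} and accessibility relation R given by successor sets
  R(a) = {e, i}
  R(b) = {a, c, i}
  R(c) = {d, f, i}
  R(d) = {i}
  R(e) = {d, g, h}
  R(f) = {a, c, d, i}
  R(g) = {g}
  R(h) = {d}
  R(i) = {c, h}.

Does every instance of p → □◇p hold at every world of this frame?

No

Axiom B corresponds to the accessibility relation being symmetric.
Symmetric: no — a R e but not e R a.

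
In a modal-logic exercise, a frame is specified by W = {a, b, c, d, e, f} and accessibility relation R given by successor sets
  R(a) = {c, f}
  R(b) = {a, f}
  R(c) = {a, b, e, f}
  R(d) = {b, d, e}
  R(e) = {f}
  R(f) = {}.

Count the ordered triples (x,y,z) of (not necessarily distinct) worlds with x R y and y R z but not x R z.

8

Enumerating: (a,c,a), (a,c,b), (a,c,e), (b,a,c), (c,a,c), (d,b,a), (d,b,f), (d,e,f).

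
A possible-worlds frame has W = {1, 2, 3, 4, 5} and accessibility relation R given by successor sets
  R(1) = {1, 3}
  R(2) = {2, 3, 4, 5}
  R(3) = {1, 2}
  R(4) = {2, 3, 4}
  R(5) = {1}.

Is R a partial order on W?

No

Reflexive: no — 3 is not related to itself.
Transitive: no — 1 R 3 and 3 R 2, but not 1 R 2.
Antisymmetric: no — 1 R 3 and 3 R 1 with 1 ≠ 3.
So R is not a partial order.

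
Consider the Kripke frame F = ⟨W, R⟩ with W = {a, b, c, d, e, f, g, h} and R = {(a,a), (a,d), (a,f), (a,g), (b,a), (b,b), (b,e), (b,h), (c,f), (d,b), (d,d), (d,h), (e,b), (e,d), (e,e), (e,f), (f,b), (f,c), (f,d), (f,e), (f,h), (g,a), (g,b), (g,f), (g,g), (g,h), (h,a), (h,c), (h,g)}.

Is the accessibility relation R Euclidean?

No

Euclidean: no — a R d and a R f, but not d R f.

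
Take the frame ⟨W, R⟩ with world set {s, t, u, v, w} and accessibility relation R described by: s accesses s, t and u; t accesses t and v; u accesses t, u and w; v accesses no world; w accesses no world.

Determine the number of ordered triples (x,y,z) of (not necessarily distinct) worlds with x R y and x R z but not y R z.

10

Enumerating: (s,t,s), (s,t,u), (s,u,s), (t,v,t), (t,v,v), (u,t,u), (u,t,w), (u,w,t), (u,w,u), (u,w,w).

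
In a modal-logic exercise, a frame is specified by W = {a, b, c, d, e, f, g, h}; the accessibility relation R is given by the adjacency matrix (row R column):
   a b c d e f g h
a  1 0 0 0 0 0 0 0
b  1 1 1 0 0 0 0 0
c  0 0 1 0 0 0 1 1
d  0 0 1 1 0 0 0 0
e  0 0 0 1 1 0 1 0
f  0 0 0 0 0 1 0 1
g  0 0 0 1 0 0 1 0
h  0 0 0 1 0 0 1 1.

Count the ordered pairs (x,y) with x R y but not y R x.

11

Enumerating: (b,a), (b,c), (c,g), (c,h), (d,c), (e,d), (e,g), (f,h), (g,d), (h,d), (h,g).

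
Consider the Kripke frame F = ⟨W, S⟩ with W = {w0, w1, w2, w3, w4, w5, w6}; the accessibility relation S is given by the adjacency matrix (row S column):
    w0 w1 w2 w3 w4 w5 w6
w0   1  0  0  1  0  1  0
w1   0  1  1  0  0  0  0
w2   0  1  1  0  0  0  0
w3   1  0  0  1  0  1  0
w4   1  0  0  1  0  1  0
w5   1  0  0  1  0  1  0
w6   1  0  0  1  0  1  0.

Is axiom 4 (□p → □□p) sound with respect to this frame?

Yes

The schema 4 characterises exactly the transitive frames.
Transitive: yes — every two-step S-path is closed by a direct edge.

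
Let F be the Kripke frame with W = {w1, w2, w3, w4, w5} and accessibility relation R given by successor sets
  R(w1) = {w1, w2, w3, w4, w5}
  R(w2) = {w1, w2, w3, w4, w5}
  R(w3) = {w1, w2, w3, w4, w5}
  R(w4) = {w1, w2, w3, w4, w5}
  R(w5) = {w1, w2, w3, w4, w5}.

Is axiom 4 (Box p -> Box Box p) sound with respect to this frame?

Yes

The schema 4 characterises exactly the transitive frames.
Transitive: yes — every two-step R-path is closed by a direct edge.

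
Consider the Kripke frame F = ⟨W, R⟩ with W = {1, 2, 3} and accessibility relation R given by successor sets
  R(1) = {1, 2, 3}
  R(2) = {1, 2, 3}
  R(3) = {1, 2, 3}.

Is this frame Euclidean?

Euclidean: yes — any two successors of a common world are R-related.

Yes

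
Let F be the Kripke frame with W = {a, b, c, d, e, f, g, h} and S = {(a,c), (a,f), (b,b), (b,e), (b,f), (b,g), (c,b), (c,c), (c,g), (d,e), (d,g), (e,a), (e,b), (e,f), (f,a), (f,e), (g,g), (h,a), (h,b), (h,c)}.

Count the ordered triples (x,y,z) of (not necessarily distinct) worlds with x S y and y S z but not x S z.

Enumerating: (a,c,b), (a,c,g), (a,f,a), (a,f,e), (b,e,a), (b,f,a), (c,b,e), (c,b,f), (d,e,a), (d,e,b), (d,e,f), (e,a,c), … and 12 more.
Total: 24.

24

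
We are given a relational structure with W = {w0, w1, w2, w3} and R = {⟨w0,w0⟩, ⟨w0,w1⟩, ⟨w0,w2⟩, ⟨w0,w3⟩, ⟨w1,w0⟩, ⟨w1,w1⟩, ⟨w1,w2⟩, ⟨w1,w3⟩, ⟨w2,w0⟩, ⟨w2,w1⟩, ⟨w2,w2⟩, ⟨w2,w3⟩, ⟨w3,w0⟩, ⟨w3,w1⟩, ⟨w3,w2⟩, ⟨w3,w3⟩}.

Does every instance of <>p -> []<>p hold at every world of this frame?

Yes

By correspondence theory, 5 is valid on a frame iff R is Euclidean.
Euclidean: yes — any two successors of a common world are R-related.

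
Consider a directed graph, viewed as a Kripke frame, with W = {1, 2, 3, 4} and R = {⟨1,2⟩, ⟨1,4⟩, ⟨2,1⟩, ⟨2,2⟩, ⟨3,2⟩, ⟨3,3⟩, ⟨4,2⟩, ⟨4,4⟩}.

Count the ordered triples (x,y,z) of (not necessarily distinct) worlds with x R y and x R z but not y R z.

4

Enumerating: (1,2,4), (2,1,1), (3,2,3), (4,2,4).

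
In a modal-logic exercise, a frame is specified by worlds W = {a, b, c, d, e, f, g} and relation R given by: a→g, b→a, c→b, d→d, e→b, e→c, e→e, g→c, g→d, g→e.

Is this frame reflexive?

Reflexive: no — a is not related to itself.

No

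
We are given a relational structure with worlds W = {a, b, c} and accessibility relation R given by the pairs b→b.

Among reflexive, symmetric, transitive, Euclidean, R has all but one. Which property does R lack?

reflexive

Reflexive: no — a is not related to itself.
Symmetric: yes — every pair in R has its reverse in R.
Transitive: yes — every two-step R-path is closed by a direct edge.
Euclidean: yes — any two successors of a common world are R-related.
Only reflexive fails.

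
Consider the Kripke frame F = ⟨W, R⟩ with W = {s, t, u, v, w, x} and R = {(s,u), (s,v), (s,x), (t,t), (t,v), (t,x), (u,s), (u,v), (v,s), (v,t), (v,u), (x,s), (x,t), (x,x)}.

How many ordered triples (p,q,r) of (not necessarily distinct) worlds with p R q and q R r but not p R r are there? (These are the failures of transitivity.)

20

Enumerating: (s,u,s), (s,v,s), (s,v,t), (s,x,s), (s,x,t), (t,v,s), (t,v,u), (t,x,s), (u,s,u), (u,s,x), (u,v,t), (u,v,u), … and 8 more.
Total: 20.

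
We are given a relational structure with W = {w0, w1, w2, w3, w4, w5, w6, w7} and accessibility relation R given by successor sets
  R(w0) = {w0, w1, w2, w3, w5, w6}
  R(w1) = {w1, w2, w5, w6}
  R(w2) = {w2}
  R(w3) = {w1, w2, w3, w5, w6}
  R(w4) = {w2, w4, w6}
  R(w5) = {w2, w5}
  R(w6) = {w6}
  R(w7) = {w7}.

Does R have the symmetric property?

Symmetric: no — w0 R w1 but not w1 R w0.

No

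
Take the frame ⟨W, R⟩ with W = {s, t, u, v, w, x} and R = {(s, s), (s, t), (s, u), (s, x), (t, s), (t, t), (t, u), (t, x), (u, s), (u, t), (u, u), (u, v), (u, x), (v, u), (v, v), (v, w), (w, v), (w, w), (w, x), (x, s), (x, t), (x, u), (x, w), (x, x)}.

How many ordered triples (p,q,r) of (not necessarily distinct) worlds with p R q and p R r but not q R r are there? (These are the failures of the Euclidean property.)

Enumerating: (u,s,v), (u,t,v), (u,v,s), (u,v,t), (u,v,x), (u,x,v), (v,u,w), (v,w,u), (w,v,x), (w,x,v), (x,s,w), (x,t,w), (x,u,w), (x,w,s), (x,w,t), (x,w,u).

16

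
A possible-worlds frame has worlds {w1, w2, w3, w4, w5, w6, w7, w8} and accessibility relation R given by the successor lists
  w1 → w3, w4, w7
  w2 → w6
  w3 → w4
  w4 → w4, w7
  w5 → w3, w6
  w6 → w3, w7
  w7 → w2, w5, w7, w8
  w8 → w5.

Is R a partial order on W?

No

Reflexive: no — w1 is not related to itself.
Transitive: no — w1 R w7 and w7 R w2, but not w1 R w2.
Antisymmetric: yes — no distinct pair is related both ways.
So R is not a partial order.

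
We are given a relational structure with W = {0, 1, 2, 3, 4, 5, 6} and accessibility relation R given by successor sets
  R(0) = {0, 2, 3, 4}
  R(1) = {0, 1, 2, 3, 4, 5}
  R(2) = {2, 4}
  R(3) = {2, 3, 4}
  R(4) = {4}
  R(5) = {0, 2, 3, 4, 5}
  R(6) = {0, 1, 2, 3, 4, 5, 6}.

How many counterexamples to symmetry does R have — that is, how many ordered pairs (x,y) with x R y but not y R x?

21

Enumerating: (0,2), (0,3), (0,4), (1,0), (1,2), (1,3), (1,4), (1,5), (2,4), (3,2), (3,4), (5,0), … and 9 more.
Total: 21.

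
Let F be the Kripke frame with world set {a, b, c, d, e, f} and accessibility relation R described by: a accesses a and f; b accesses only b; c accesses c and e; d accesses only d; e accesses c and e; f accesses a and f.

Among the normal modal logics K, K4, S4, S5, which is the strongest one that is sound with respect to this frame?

Transitive (axiom 4): yes — every two-step R-path is closed by a direct edge.
Reflexive (axiom T): yes — every world is R-related to itself.
Euclidean (axiom 5): yes — any two successors of a common world are R-related.
So F validates K, K4, S4, S5. The strongest is S5.

S5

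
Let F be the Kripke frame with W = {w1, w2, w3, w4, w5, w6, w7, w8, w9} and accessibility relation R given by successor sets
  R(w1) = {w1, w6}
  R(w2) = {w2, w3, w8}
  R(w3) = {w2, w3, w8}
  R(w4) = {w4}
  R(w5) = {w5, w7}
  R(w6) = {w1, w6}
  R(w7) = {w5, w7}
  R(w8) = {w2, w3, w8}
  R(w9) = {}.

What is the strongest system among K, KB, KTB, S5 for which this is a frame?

KB

Symmetric (axiom B): yes — every pair in R has its reverse in R.
Reflexive (axiom T): no — w9 is not related to itself.
Euclidean (axiom 5): yes — any two successors of a common world are R-related.
So F validates K, KB; KTB would additionally require R to be reflexive. The strongest is KB.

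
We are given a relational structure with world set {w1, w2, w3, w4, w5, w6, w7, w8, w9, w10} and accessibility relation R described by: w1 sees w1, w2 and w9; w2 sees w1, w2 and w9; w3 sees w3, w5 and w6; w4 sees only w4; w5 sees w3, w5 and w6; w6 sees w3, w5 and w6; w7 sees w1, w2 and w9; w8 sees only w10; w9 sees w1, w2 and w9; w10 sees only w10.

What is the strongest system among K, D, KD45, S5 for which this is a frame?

KD45

Serial (axiom D): yes — every world has a successor (e.g. w1 R w1).
Euclidean (axiom 5): yes — any two successors of a common world are R-related.
Transitive (axiom 4): yes — every two-step R-path is closed by a direct edge.
Reflexive (axiom T): no — w7 is not related to itself.
So F validates K, D, KD45; S5 would additionally require R to be reflexive. The strongest is KD45.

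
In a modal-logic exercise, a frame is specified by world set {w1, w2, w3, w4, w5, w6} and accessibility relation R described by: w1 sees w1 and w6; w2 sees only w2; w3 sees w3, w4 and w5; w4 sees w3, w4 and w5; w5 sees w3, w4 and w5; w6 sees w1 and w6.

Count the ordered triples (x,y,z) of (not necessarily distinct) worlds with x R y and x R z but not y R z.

R is Euclidean; there are no such tuples.

0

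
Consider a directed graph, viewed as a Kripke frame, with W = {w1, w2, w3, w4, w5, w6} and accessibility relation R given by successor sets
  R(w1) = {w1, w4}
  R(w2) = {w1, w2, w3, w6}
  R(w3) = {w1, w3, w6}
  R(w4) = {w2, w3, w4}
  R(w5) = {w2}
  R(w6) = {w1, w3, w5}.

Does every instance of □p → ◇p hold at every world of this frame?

Axiom D corresponds to the accessibility relation being serial.
Serial: yes — every world has a successor (e.g. w1 R w1).

Yes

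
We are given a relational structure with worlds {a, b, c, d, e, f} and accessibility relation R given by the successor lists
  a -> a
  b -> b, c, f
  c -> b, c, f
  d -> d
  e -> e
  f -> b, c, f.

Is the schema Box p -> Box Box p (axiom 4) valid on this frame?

Yes

The schema 4 characterises exactly the transitive frames.
Transitive: yes — every two-step R-path is closed by a direct edge.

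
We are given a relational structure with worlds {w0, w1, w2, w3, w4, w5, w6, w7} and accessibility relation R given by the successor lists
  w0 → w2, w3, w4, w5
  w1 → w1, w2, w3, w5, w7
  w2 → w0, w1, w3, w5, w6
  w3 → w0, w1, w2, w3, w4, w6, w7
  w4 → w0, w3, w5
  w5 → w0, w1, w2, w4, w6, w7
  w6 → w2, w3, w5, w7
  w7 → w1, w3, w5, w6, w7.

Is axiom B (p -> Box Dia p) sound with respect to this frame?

Axiom B corresponds to the accessibility relation being symmetric.
Symmetric: yes — every pair in R has its reverse in R.

Yes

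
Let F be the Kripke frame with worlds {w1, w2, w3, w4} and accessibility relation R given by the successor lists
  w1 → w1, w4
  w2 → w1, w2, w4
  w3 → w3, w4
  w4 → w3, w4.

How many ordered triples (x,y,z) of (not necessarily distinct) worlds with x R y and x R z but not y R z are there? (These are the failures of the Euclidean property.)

4

Enumerating: (w1,w4,w1), (w2,w1,w2), (w2,w4,w1), (w2,w4,w2).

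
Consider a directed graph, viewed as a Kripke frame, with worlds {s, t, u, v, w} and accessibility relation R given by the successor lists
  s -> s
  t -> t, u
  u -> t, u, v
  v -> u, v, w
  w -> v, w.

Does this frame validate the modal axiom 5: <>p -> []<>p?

No

By correspondence theory, 5 is valid on a frame iff R is Euclidean.
Euclidean: no — u R t and u R v, but not t R v.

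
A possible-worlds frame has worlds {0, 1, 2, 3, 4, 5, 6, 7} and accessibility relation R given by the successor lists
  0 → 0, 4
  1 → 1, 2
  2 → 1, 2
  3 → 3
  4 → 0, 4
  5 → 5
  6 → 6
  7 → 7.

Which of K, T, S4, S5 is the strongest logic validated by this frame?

Reflexive (axiom T): yes — every world is R-related to itself.
Transitive (axiom 4): yes — every two-step R-path is closed by a direct edge.
Euclidean (axiom 5): yes — any two successors of a common world are R-related.
So F validates K, T, S4, S5. The strongest is S5.

S5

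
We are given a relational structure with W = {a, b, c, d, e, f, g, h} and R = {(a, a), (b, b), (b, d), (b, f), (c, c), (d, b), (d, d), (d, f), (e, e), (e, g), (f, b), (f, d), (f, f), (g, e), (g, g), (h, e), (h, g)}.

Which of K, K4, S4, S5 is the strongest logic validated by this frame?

K4

Transitive (axiom 4): yes — every two-step R-path is closed by a direct edge.
Reflexive (axiom T): no — h is not related to itself.
Euclidean (axiom 5): yes — any two successors of a common world are R-related.
So F validates K, K4; S4 would additionally require R to be reflexive. The strongest is K4.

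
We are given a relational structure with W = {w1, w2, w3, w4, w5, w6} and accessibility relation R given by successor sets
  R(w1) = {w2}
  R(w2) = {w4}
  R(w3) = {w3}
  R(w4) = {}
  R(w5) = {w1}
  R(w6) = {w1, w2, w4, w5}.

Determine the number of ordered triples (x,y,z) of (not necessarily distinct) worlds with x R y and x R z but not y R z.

16

Enumerating: (w1,w2,w2), (w2,w4,w4), (w5,w1,w1), (w6,w1,w1), (w6,w1,w4), (w6,w1,w5), (w6,w2,w1), (w6,w2,w2), (w6,w2,w5), (w6,w4,w1), (w6,w4,w2), (w6,w4,w4), (w6,w4,w5), (w6,w5,w2), (w6,w5,w4), (w6,w5,w5).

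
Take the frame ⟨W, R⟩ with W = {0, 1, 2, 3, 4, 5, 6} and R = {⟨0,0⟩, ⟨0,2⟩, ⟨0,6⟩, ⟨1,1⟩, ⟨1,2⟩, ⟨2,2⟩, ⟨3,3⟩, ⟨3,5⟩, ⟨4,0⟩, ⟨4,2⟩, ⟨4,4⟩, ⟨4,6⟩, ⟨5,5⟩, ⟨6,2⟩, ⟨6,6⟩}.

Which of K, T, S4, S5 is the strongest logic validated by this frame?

Reflexive (axiom T): yes — every world is R-related to itself.
Transitive (axiom 4): yes — every two-step R-path is closed by a direct edge.
Euclidean (axiom 5): no — 0 R 2 and 0 R 6, but not 2 R 6.
So F validates K, T, S4; S5 would additionally require R to be Euclidean. The strongest is S4.

S4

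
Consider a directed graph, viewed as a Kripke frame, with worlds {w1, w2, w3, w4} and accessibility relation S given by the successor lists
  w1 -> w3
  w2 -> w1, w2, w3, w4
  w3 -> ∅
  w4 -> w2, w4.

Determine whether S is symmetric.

Symmetric: no — w1 S w3 but not w3 S w1.

No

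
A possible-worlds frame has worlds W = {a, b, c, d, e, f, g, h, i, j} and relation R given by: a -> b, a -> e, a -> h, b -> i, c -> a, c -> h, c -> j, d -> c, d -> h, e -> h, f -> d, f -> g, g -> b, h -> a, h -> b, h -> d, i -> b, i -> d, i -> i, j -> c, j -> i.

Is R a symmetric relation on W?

No

Symmetric: no — a R b but not b R a.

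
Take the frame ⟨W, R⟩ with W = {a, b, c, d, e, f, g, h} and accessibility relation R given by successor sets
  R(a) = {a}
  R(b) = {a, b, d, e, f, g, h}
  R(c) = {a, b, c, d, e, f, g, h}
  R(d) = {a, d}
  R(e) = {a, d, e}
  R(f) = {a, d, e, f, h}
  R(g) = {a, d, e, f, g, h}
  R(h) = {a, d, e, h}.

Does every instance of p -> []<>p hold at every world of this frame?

The schema B characterises exactly the symmetric frames.
Symmetric: no — b R a but not a R b.

No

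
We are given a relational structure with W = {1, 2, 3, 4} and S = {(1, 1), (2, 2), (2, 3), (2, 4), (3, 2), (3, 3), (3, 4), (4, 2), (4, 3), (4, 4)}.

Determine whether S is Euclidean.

Euclidean: yes — any two successors of a common world are S-related.

Yes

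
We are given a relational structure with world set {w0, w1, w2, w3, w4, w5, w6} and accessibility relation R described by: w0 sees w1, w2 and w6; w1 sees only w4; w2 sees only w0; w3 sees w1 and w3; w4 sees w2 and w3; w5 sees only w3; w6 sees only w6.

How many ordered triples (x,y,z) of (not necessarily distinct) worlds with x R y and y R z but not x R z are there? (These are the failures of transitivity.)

11

Enumerating: (w0,w1,w4), (w0,w2,w0), (w1,w4,w2), (w1,w4,w3), (w2,w0,w1), (w2,w0,w2), (w2,w0,w6), (w3,w1,w4), (w4,w2,w0), (w4,w3,w1), (w5,w3,w1).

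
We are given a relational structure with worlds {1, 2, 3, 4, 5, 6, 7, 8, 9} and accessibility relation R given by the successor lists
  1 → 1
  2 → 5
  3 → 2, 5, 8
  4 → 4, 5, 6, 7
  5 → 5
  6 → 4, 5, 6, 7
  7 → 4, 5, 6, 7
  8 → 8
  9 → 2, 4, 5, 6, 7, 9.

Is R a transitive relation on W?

Yes

Transitive: yes — every two-step R-path is closed by a direct edge.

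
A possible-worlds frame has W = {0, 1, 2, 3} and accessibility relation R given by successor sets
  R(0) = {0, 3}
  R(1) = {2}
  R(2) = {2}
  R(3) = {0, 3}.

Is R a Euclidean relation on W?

Yes

Euclidean: yes — any two successors of a common world are R-related.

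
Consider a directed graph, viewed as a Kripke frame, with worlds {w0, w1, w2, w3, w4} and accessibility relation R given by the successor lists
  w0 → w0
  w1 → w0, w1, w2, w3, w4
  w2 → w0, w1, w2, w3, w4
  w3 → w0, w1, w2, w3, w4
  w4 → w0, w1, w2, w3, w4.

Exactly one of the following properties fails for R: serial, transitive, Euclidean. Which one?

Serial: yes — every world has a successor (e.g. w0 R w0).
Transitive: yes — every two-step R-path is closed by a direct edge.
Euclidean: no — w1 R w0 and w1 R w2, but not w0 R w2.
Only Euclidean fails.

Euclidean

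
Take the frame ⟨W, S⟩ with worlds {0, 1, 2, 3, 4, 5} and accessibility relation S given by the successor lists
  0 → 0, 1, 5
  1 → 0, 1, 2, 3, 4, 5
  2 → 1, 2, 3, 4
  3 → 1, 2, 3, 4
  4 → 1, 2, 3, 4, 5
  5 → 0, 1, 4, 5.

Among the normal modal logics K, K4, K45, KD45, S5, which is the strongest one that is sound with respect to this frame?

K

Transitive (axiom 4): no — 0 S 1 and 1 S 2, but not 0 S 2.
Euclidean (axiom 5): no — 1 S 0 and 1 S 2, but not 0 S 2.
Serial (axiom D): yes — every world has a successor (e.g. 0 S 0).
Reflexive (axiom T): yes — every world is S-related to itself.
So F validates K; K4 would additionally require S to be transitive. The strongest is K.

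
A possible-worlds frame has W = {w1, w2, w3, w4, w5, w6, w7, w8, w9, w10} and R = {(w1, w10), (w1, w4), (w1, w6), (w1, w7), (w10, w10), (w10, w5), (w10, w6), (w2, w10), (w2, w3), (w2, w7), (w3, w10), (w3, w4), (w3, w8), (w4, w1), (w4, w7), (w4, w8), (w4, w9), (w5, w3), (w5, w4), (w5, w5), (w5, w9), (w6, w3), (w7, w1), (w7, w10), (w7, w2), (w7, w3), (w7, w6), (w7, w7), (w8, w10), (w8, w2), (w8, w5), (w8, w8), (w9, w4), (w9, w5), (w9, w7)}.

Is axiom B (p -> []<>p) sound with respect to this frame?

Axiom B corresponds to the accessibility relation being symmetric.
Symmetric: no — w1 R w10 but not w10 R w1.

No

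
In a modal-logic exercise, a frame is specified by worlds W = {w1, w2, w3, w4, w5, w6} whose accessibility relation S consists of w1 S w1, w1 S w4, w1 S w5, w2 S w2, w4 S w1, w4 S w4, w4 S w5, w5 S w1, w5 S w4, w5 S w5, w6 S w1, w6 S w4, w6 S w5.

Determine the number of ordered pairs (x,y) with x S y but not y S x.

Enumerating: (w6,w1), (w6,w4), (w6,w5).

3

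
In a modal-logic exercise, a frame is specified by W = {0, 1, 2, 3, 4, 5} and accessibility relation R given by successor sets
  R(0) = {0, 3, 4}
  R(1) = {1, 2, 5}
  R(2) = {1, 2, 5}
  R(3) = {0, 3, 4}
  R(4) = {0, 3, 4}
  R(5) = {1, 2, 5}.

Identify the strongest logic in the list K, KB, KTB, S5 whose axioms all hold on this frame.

S5

Symmetric (axiom B): yes — every pair in R has its reverse in R.
Reflexive (axiom T): yes — every world is R-related to itself.
Euclidean (axiom 5): yes — any two successors of a common world are R-related.
So F validates K, KB, KTB, S5. The strongest is S5.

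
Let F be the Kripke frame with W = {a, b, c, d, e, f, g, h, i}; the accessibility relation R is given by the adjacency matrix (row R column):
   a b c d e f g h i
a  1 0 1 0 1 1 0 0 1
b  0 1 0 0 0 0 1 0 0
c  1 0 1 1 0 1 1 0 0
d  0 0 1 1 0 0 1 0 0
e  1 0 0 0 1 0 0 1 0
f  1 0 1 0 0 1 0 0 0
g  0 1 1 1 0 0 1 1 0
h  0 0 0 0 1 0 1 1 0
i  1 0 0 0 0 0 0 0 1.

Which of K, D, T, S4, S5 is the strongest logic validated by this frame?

Serial (axiom D): yes — every world has a successor (e.g. a R a).
Reflexive (axiom T): yes — every world is R-related to itself.
Transitive (axiom 4): no — a R c and c R d, but not a R d.
Euclidean (axiom 5): no — a R c and a R e, but not c R e.
So F validates K, D, T; S4 would additionally require R to be transitive. The strongest is T.

T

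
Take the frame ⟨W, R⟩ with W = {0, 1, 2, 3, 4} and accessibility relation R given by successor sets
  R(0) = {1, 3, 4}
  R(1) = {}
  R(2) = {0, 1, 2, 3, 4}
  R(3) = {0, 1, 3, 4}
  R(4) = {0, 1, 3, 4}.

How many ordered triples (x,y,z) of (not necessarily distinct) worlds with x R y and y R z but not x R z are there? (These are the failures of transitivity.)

Enumerating: (0,3,0), (0,4,0).

2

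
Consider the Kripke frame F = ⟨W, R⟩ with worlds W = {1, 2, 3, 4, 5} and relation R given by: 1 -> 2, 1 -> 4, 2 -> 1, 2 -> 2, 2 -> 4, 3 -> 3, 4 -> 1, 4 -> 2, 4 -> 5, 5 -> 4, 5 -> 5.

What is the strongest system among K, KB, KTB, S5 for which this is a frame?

KB

Symmetric (axiom B): yes — every pair in R has its reverse in R.
Reflexive (axiom T): no — 1 is not related to itself.
Euclidean (axiom 5): no — 4 R 1 and 4 R 5, but not 1 R 5.
So F validates K, KB; KTB would additionally require R to be reflexive. The strongest is KB.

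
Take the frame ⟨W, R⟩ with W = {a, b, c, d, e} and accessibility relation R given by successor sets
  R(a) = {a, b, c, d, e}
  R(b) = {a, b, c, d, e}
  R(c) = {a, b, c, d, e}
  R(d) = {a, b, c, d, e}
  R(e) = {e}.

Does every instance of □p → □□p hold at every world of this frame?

Axiom 4 corresponds to the accessibility relation being transitive.
Transitive: yes — every two-step R-path is closed by a direct edge.

Yes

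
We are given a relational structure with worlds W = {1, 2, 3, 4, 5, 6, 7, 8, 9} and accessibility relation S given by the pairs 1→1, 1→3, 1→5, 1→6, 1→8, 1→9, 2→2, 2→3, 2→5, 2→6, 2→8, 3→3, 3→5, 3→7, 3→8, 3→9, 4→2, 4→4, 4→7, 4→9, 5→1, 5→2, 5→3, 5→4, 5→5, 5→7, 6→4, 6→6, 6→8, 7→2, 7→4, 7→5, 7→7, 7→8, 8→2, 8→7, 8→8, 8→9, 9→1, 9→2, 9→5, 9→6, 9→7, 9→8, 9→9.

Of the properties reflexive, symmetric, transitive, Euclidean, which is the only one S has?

Reflexive: yes — every world is S-related to itself.
Symmetric: no — 1 S 3 but not 3 S 1.
Transitive: no — 1 S 3 and 3 S 7, but not 1 S 7.
Euclidean: no — 1 S 3 and 1 S 6, but not 3 S 6.
Only reflexive holds.

reflexive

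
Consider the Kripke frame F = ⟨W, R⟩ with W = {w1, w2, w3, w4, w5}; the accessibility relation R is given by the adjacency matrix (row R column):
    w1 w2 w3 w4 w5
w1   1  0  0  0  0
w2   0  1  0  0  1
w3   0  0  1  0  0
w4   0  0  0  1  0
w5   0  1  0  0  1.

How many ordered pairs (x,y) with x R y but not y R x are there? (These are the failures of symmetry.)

R is symmetric; there are no such tuples.

0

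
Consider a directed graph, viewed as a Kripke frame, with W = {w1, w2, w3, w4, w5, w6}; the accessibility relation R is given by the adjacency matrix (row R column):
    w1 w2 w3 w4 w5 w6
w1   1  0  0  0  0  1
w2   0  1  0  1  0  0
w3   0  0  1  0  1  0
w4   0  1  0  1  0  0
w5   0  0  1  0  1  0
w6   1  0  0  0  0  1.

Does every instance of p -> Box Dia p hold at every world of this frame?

The schema B characterises exactly the symmetric frames.
Symmetric: yes — every pair in R has its reverse in R.

Yes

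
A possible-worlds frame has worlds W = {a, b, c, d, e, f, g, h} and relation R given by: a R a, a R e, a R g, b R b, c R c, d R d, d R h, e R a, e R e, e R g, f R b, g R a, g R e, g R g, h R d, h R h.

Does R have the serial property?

Serial: yes — every world has a successor (e.g. a R a).

Yes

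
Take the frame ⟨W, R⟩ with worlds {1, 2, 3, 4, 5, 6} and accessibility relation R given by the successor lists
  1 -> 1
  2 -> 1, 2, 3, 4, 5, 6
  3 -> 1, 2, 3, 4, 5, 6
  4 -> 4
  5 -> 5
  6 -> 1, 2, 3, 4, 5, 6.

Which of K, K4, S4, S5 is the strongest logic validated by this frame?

S4

Transitive (axiom 4): yes — every two-step R-path is closed by a direct edge.
Reflexive (axiom T): yes — every world is R-related to itself.
Euclidean (axiom 5): no — 2 R 1 and 2 R 3, but not 1 R 3.
So F validates K, K4, S4; S5 would additionally require R to be Euclidean. The strongest is S4.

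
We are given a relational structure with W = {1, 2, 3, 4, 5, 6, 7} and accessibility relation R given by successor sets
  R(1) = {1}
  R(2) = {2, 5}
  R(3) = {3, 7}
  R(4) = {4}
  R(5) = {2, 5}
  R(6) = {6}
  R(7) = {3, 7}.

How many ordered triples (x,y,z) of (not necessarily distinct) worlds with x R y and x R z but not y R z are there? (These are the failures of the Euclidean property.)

R is Euclidean; there are no such tuples.

0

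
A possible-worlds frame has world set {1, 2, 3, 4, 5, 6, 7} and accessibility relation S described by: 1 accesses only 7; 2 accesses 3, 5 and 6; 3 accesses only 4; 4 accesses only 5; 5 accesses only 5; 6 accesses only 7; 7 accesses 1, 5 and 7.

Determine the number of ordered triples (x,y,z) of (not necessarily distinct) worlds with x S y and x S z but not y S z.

13

Enumerating: (2,3,3), (2,3,5), (2,3,6), (2,5,3), (2,5,6), (2,6,3), (2,6,5), (2,6,6), (3,4,4), (7,1,1), (7,1,5), (7,5,1), (7,5,7).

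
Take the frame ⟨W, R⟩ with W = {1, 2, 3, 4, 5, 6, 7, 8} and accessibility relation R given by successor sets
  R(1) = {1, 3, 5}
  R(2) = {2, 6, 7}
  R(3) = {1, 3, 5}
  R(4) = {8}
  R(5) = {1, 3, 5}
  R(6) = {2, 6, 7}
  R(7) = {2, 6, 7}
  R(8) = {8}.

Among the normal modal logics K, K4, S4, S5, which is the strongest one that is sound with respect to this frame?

K4

Transitive (axiom 4): yes — every two-step R-path is closed by a direct edge.
Reflexive (axiom T): no — 4 is not related to itself.
Euclidean (axiom 5): yes — any two successors of a common world are R-related.
So F validates K, K4; S4 would additionally require R to be reflexive. The strongest is K4.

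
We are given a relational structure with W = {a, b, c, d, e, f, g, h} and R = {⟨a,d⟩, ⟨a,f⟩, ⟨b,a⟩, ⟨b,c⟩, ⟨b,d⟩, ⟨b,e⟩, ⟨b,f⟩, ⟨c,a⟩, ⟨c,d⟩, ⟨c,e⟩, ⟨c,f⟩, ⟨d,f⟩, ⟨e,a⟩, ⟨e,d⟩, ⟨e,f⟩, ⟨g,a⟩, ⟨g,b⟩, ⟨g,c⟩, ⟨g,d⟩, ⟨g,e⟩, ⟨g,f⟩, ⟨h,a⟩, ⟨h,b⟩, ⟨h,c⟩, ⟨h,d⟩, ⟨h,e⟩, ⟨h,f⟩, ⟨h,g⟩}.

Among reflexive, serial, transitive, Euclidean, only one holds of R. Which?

transitive

Reflexive: no — a is not related to itself.
Serial: no — f has no R-successor.
Transitive: yes — every two-step R-path is closed by a direct edge.
Euclidean: no — a R f and a R d, but not f R d.
Only transitive holds.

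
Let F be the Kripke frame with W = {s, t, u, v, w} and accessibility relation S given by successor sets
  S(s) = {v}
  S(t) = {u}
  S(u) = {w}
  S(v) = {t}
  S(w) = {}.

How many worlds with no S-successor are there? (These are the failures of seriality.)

1

Enumerating: w.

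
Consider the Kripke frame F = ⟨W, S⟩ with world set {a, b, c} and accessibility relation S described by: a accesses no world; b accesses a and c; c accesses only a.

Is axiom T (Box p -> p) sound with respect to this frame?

No

The schema T characterises exactly the reflexive frames.
Reflexive: no — a is not related to itself.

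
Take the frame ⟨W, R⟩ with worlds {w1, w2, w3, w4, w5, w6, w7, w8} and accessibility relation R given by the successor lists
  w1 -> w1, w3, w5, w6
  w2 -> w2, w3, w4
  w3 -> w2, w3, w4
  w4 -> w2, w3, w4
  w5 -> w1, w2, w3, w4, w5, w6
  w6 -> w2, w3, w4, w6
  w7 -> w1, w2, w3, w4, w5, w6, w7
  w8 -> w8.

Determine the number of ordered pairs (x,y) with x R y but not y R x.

15

Enumerating: (w1,w3), (w1,w6), (w5,w2), (w5,w3), (w5,w4), (w5,w6), (w6,w2), (w6,w3), (w6,w4), (w7,w1), (w7,w2), (w7,w3), (w7,w4), (w7,w5), (w7,w6).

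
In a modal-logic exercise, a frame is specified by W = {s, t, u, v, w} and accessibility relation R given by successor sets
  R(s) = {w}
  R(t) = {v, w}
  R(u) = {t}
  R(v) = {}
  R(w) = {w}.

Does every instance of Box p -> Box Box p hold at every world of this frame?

Axiom 4 corresponds to the accessibility relation being transitive.
Transitive: no — u R t and t R v, but not u R v.

No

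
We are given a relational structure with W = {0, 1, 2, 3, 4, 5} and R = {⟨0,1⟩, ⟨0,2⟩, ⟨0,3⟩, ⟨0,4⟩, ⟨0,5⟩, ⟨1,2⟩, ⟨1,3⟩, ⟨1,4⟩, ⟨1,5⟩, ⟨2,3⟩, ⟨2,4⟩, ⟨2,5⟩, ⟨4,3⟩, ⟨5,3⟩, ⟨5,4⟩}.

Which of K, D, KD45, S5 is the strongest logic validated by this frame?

K

Serial (axiom D): no — 3 has no R-successor.
Euclidean (axiom 5): no — 0 R 2 and 0 R 1, but not 2 R 1.
Transitive (axiom 4): yes — every two-step R-path is closed by a direct edge.
Reflexive (axiom T): no — 0 is not related to itself.
So F validates K; D would additionally require R to be serial. The strongest is K.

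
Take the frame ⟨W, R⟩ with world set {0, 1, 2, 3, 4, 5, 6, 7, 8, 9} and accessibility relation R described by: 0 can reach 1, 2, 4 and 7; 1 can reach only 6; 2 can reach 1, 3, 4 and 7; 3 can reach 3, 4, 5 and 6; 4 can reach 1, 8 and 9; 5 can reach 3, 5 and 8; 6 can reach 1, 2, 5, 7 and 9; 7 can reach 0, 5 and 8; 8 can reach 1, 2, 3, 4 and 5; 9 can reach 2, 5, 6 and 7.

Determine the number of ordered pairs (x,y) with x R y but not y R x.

22

Enumerating: (0,1), (0,2), (0,4), (2,1), (2,3), (2,4), (2,7), (3,4), (3,6), (4,1), (4,9), (6,2), … and 10 more.
Total: 22.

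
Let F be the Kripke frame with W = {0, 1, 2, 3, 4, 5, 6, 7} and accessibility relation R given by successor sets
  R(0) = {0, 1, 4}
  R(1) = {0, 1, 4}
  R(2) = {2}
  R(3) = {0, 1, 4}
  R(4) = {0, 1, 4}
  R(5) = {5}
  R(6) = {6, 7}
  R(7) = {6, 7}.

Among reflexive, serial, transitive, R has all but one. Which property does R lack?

reflexive

Reflexive: no — 3 is not related to itself.
Serial: yes — every world has a successor (e.g. 0 R 0).
Transitive: yes — every two-step R-path is closed by a direct edge.
Only reflexive fails.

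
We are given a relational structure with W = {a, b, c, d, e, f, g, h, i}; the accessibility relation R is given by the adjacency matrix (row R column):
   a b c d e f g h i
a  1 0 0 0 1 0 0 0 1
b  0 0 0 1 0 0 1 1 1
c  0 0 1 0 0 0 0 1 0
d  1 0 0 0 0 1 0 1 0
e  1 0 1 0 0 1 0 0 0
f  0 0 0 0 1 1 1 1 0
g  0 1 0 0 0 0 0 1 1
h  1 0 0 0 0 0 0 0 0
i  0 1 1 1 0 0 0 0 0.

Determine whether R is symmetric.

Symmetric: no — a R i but not i R a.

No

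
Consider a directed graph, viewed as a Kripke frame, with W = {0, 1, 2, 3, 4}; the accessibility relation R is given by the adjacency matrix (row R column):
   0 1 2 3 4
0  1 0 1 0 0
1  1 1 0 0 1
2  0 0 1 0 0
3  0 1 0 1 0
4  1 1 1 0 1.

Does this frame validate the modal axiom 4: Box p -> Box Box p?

By correspondence theory, 4 is valid on a frame iff R is transitive.
Transitive: no — 1 R 0 and 0 R 2, but not 1 R 2.

No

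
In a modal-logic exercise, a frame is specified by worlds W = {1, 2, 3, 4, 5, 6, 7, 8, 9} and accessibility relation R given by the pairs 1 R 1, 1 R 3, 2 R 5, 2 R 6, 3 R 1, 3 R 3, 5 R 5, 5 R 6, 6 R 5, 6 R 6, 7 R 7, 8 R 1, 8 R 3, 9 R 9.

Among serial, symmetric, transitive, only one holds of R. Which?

Serial: no — 4 has no R-successor.
Symmetric: no — 2 R 5 but not 5 R 2.
Transitive: yes — every two-step R-path is closed by a direct edge.
Only transitive holds.

transitive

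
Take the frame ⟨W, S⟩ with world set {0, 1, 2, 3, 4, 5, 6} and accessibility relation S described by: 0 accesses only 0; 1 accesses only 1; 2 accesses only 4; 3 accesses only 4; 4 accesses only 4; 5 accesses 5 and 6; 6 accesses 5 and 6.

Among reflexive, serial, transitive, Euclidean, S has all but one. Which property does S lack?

Reflexive: no — 2 is not related to itself.
Serial: yes — every world has a successor (e.g. 0 S 0).
Transitive: yes — every two-step S-path is closed by a direct edge.
Euclidean: yes — any two successors of a common world are S-related.
Only reflexive fails.

reflexive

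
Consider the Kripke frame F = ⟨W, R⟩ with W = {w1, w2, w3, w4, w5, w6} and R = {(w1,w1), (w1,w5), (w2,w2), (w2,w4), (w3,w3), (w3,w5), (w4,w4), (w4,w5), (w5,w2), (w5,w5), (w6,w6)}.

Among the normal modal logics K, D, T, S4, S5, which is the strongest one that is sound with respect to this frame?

Serial (axiom D): yes — every world has a successor (e.g. w1 R w1).
Reflexive (axiom T): yes — every world is R-related to itself.
Transitive (axiom 4): no — w1 R w5 and w5 R w2, but not w1 R w2.
Euclidean (axiom 5): no — w1 R w5 and w1 R w1, but not w5 R w1.
So F validates K, D, T; S4 would additionally require R to be transitive. The strongest is T.

T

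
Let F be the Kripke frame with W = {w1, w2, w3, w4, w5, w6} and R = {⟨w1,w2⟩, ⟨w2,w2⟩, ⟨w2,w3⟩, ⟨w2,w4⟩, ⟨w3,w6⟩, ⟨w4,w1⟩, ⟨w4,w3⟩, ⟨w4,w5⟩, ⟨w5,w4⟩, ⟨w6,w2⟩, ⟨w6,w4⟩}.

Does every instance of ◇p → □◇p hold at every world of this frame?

Axiom 5 corresponds to the accessibility relation being Euclidean.
Euclidean: no — w2 R w3 and w2 R w4, but not w3 R w4.

No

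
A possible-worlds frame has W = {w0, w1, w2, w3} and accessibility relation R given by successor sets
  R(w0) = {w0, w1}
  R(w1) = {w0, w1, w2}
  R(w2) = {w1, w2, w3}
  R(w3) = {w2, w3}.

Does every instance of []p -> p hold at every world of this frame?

Yes

The schema T characterises exactly the reflexive frames.
Reflexive: yes — every world is R-related to itself.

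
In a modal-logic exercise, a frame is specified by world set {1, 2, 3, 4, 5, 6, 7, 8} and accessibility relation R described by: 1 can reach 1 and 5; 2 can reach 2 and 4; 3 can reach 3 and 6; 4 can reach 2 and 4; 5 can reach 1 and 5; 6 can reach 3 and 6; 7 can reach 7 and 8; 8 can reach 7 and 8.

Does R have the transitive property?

Yes

Transitive: yes — every two-step R-path is closed by a direct edge.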